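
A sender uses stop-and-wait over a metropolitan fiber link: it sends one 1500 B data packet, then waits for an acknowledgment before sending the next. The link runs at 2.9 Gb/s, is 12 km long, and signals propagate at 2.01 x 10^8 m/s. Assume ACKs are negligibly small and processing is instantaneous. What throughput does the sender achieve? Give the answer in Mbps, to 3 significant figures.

t_tx = L/R = 12000/2900000000 = 4.13793e-06 s.
t_prop = 12000/2.01e+08 = 5.97015e-05 s; RTT = 0.000119403 s.
Cycle = t_tx + RTT = 0.000123541 s.
Throughput = L / cycle = 12000 / 0.000123541 = 97.1 Mbps.

97.1 Mbps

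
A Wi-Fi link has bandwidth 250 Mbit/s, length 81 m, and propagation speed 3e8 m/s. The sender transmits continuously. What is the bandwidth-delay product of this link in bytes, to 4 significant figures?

Propagation delay = 81 / 300000000 = 2.7e-07 s.
BDP = R × t_prop = 250000000 × 2.7e-07 = 67.5 bits.
In bytes: 67.5/8 = 8.438 bytes.

8.438 bytes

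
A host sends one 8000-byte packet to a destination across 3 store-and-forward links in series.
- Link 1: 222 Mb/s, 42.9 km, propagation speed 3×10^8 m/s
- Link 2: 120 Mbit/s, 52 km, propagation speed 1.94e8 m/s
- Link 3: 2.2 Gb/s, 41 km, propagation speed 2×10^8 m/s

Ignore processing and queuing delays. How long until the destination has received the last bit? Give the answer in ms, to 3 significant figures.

L = 8000 × 8 = 64000 bits.
Transmission delays (L/R per hop): 0.288288, 0.533333, 0.0290909 ms; sum = 0.850713 ms.
Propagation delays (d/s per hop): 0.143, 0.268041, 0.205 ms; sum = 0.616041 ms.
End-to-end = 1.47 ms.

1.47 ms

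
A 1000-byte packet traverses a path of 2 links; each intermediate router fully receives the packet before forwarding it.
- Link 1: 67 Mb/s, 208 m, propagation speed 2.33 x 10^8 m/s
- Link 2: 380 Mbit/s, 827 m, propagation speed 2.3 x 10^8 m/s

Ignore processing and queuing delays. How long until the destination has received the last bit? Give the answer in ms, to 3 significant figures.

0.145 ms

L = 1000 × 8 = 8000 bits.
Transmission delays (L/R per hop): 0.119403, 0.0210526 ms; sum = 0.140456 ms.
Propagation delays (d/s per hop): 0.000892704, 0.00359565 ms; sum = 0.00448836 ms.
End-to-end = 0.145 ms.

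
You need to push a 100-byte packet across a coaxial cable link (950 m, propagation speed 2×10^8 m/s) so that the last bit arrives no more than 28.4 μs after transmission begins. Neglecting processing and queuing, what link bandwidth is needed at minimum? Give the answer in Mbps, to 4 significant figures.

L = 800 bits.
Propagation delay = 950 / 200000000 = 4.75 μs.
Transmission budget = 28.4 − 4.75 = 23.65 μs.
R ≥ L / t_tx = 800 bits / 2.365e-05 s = 33.83 Mbps.

33.83 Mbps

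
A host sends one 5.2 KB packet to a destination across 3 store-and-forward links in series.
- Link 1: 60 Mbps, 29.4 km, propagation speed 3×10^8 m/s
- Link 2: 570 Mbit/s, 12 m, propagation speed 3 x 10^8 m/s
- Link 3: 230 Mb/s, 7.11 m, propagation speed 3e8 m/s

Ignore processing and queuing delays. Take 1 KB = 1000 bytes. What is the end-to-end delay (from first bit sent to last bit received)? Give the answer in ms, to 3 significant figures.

1.05 ms

L = 41600 bits.
Transmission delays (L/R per hop): 0.693333, 0.0729825, 0.18087 ms; sum = 0.947185 ms.
Propagation delays (d/s per hop): 0.098, 4e-05, 2.37e-05 ms; sum = 0.0980637 ms.
End-to-end = 1.05 ms.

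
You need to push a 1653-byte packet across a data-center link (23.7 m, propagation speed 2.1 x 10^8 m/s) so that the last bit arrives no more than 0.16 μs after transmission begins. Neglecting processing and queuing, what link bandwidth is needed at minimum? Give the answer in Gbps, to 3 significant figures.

L = 13224 bits.
Propagation delay = 23.7 / 210000000 = 0.112857 μs.
Transmission budget = 0.16 − 0.112857 = 0.0471429 μs.
R ≥ L / t_tx = 13224 bits / 4.71429e-08 s = 281 Gbps.

281 Gbps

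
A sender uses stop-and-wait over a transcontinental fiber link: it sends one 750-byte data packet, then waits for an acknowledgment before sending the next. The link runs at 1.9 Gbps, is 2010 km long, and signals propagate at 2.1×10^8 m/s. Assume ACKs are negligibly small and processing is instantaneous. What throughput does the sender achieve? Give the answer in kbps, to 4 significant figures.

t_tx = L/R = 6000/1900000000 = 3.15789e-06 s.
t_prop = 2010000/210000000 = 0.00957143 s; RTT = 0.0191429 s.
Cycle = t_tx + RTT = 0.019146 s.
Throughput = L / cycle = 6000 / 0.019146 = 313.4 kbps.

313.4 kbps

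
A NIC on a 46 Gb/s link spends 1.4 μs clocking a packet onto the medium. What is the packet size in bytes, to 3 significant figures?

L = R × t_tx = 46000000000 b/s × 1.4e-06 s = 64400 bits.
In bytes: 64400 / 8 = 8050 bytes.

8050 bytes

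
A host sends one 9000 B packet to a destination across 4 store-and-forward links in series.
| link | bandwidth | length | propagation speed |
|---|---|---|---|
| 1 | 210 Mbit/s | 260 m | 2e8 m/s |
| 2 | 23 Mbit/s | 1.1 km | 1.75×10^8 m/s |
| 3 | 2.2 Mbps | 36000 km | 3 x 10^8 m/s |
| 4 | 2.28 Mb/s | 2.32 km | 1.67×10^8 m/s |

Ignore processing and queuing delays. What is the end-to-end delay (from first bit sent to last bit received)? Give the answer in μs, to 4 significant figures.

187800 μs

L = 9000 × 8 = 72000 bits.
Transmission delays (L/R per hop): 342.857, 3130.43, 32727.3, 31578.9 μs; sum = 67779.5 μs.
Propagation delays (d/s per hop): 1.3, 6.28571, 120000, 13.8922 μs; sum = 120021 μs.
End-to-end = 187800 μs.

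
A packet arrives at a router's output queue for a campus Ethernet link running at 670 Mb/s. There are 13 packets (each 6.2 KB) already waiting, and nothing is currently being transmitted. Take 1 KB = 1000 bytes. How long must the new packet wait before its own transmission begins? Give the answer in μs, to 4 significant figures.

Each queued packet: L/R = 49600/670000000 = 74.0299 μs.
13 queued → 962.388 μs.
Queuing delay = 962.4 μs.

962.4 μs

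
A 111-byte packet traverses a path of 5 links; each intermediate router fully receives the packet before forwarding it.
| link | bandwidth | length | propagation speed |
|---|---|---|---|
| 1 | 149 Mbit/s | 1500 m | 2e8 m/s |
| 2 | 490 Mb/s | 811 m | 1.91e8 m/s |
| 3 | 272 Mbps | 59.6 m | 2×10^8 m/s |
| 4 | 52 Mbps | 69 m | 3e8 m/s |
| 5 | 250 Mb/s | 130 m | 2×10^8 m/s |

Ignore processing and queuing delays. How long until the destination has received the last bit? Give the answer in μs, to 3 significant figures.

44.6 μs

L = 111 × 8 = 888 bits.
Transmission delays (L/R per hop): 5.95973, 1.81224, 3.26471, 17.0769, 3.552 μs; sum = 31.6656 μs.
Propagation delays (d/s per hop): 7.5, 4.24607, 0.298, 0.23, 0.65 μs; sum = 12.9241 μs.
End-to-end = 44.6 μs.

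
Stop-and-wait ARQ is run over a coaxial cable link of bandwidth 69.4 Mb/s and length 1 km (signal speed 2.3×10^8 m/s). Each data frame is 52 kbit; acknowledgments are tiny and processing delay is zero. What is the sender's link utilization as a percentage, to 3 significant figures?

t_tx = L/R = 52000/69400000 = 0.00074928 s.
t_prop = 1000/2.3e+08 = 4.34783e-06 s; RTT = 8.69565e-06 s.
Cycle = t_tx + RTT = 0.000757975 s.
Utilization = t_tx / cycle = 0.00074928/0.000757975 = 98.9 %.

98.9 %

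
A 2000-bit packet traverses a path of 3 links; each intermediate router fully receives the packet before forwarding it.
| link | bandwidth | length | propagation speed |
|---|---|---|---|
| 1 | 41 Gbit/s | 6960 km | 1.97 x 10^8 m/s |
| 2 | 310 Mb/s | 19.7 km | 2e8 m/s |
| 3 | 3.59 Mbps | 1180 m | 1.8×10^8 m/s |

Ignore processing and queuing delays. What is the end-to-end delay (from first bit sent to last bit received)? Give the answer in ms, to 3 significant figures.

36.0 ms

Transmission delays (L/R per hop): 4.87805e-05, 0.00645161, 0.557103 ms; sum = 0.563603 ms.
Propagation delays (d/s per hop): 35.3299, 0.0985, 0.00655556 ms; sum = 35.435 ms.
End-to-end = 36.0 ms.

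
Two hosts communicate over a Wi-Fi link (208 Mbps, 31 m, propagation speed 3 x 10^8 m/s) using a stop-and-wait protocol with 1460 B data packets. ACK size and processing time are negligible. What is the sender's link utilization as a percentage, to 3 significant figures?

99.6 %

t_tx = L/R = 11680/208000000 = 5.61538e-05 s.
t_prop = 31/300000000 = 1.03333e-07 s; RTT = 2.06667e-07 s.
Cycle = t_tx + RTT = 5.63605e-05 s.
Utilization = t_tx / cycle = 5.61538e-05/5.63605e-05 = 99.6 %.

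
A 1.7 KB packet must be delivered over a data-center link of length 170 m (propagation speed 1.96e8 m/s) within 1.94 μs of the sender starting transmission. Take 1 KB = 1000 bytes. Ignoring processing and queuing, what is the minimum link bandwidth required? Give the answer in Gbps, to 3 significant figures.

12.7 Gbps

L = 13600 bits.
Propagation delay = 170 / 196000000 = 0.867347 μs.
Transmission budget = 1.94 − 0.867347 = 1.07265 μs.
R ≥ L / t_tx = 13600 bits / 1.07265e-06 s = 12.7 Gbps.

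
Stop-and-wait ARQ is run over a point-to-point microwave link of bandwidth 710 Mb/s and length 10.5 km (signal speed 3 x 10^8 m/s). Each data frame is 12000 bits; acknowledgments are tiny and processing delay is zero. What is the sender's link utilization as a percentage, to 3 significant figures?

t_tx = L/R = 12000/710000000 = 1.69014e-05 s.
t_prop = 10500/300000000 = 3.5e-05 s; RTT = 7e-05 s.
Cycle = t_tx + RTT = 8.69014e-05 s.
Utilization = t_tx / cycle = 1.69014e-05/8.69014e-05 = 19.4 %.

19.4 %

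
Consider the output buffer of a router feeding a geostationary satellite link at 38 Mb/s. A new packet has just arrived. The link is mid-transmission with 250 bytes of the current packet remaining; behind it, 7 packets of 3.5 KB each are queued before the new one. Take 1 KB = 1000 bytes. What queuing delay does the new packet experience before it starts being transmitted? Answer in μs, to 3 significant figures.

5210 μs

Each queued packet: L/R = 28000/38000000 = 736.842 μs.
7 queued → 5157.89 μs.
Plus remaining 2000 bits of current packet: 52.6316 μs.
Queuing delay = 5210 μs.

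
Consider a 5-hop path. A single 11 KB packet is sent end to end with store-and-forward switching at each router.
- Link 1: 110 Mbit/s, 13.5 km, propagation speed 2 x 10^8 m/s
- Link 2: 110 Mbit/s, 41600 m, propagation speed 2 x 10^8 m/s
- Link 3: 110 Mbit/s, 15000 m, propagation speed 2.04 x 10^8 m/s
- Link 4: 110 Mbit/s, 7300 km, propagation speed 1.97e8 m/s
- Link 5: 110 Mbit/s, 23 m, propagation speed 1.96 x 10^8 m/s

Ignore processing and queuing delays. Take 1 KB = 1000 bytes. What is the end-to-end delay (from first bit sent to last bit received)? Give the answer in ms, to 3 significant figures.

L = 88000 bits.
Transmission delay per hop = L/R = 88000/110000000 = 0.8 ms; 5 hops → 4 ms.
Propagation delays (d/s per hop): 0.0675, 0.208, 0.0735294, 37.0558, 0.000117347 ms; sum = 37.405 ms.
End-to-end = 41.4 ms.

41.4 ms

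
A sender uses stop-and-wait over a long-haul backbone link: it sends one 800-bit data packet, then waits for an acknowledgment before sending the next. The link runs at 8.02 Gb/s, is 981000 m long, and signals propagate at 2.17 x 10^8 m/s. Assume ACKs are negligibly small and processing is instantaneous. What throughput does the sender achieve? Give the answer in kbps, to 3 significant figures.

88.5 kbps

t_tx = L/R = 800/8020000000 = 9.97506e-08 s.
t_prop = 981000/217000000 = 0.00452074 s; RTT = 0.00904147 s.
Cycle = t_tx + RTT = 0.00904157 s.
Throughput = L / cycle = 800 / 0.00904157 = 88.5 kbps.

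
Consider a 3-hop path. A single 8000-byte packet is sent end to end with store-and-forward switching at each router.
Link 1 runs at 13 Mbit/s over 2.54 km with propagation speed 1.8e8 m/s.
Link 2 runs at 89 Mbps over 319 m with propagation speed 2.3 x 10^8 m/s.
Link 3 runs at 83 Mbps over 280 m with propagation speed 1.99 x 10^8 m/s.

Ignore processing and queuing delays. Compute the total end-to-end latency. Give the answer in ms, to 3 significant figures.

L = 8000 × 8 = 64000 bits.
Transmission delays (L/R per hop): 4.92308, 0.719101, 0.771084 ms; sum = 6.41326 ms.
Propagation delays (d/s per hop): 0.0141111, 0.00138696, 0.00140704 ms; sum = 0.0169051 ms.
End-to-end = 6.43 ms.

6.43 ms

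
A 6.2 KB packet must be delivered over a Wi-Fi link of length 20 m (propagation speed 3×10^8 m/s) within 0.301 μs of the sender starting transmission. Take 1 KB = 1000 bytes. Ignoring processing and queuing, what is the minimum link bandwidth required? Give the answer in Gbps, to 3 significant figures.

212 Gbps

L = 49600 bits.
Propagation delay = 20 / 300000000 = 0.0666667 μs.
Transmission budget = 0.301 − 0.0666667 = 0.234333 μs.
R ≥ L / t_tx = 49600 bits / 2.34333e-07 s = 212 Gbps.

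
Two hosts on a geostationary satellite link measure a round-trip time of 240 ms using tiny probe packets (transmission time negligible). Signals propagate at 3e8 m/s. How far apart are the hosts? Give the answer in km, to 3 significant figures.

One-way propagation = RTT/2 = 120 ms.
d = s × t = 300000000 × 0.12 = 36000 km.

36000 km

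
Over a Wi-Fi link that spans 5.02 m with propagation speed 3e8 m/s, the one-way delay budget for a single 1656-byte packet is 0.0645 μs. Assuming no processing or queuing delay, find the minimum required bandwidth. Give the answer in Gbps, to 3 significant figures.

277 Gbps

L = 13248 bits.
Propagation delay = 5.02 / 300000000 = 0.0167333 μs.
Transmission budget = 0.0645 − 0.0167333 = 0.0477667 μs.
R ≥ L / t_tx = 13248 bits / 4.77667e-08 s = 277 Gbps.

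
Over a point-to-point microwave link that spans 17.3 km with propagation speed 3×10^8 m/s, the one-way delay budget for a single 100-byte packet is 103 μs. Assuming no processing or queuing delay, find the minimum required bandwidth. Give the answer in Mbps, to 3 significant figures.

17.6 Mbps

L = 800 bits.
Propagation delay = 17300 / 300000000 = 57.6667 μs.
Transmission budget = 103 − 57.6667 = 45.3333 μs.
R ≥ L / t_tx = 800 bits / 4.53333e-05 s = 17.6 Mbps.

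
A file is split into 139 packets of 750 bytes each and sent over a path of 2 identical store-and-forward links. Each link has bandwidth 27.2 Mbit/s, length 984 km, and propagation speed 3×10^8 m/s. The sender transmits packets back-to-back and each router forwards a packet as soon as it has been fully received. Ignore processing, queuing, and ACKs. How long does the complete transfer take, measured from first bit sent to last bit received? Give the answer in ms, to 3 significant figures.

37.4 ms

Per-hop transmission t_tx = L/R = 6000/27200000 = 0.220588 ms.
Per-hop propagation t_prop = 984000/300000000 = 3.28 ms.
Pipeline fill: first packet needs 2·t_tx to clear all hops; remaining 138 packets each add one t_tx.
Total = (2+139-1)·t_tx + 2·t_prop = 140·0.220588 + 2·3.28 = 37.4 ms.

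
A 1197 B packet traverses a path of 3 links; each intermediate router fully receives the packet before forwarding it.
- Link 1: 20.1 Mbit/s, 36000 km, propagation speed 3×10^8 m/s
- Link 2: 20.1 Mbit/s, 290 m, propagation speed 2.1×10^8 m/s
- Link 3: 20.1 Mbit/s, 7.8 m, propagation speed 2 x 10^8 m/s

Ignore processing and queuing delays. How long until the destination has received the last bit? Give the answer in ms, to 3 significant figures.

121 ms

L = 1197 × 8 = 9576 bits.
Transmission delay per hop = L/R = 9576/20100000 = 0.476418 ms; 3 hops → 1.42925 ms.
Propagation delays (d/s per hop): 120, 0.00138095, 3.9e-05 ms; sum = 120.001 ms.
End-to-end = 121 ms.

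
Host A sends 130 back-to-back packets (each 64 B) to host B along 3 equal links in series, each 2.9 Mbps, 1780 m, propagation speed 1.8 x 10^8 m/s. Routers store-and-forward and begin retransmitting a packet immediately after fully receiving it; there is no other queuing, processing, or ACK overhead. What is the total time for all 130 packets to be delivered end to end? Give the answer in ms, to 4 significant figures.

Per-hop transmission t_tx = L/R = 512/2900000 = 0.176552 ms.
Per-hop propagation t_prop = 1780/180000000 = 0.00988889 ms.
Pipeline fill: first packet needs 3·t_tx to clear all hops; remaining 129 packets each add one t_tx.
Total = (3+130-1)·t_tx + 3·t_prop = 132·0.176552 + 3·0.00988889 = 23.33 ms.

23.33 ms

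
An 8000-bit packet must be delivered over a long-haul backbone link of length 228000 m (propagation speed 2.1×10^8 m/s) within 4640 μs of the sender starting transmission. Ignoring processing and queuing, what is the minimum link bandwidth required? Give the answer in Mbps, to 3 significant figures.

Propagation delay = 228000 / 210000000 = 1085.71 μs.
Transmission budget = 4640 − 1085.71 = 3554.29 μs.
R ≥ L / t_tx = 8000 bits / 0.00355429 s = 2.25 Mbps.

2.25 Mbps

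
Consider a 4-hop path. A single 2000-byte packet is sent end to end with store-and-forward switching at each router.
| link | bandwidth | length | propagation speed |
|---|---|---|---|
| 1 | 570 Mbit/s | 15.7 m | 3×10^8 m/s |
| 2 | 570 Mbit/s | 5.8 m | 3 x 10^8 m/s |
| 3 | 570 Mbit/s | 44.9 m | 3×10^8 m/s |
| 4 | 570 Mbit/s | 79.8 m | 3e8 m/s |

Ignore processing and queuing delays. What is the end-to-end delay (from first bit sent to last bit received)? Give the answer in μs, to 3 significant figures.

113 μs

L = 2000 × 8 = 16000 bits.
Transmission delay per hop = L/R = 16000/570000000 = 28.0702 μs; 4 hops → 112.281 μs.
Propagation delays (d/s per hop): 0.0523333, 0.0193333, 0.149667, 0.266 μs; sum = 0.487333 μs.
End-to-end = 113 μs.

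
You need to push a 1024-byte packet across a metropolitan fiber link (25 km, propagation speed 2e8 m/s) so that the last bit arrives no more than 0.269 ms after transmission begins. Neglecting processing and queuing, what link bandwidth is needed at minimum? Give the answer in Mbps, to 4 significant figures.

L = 8192 bits.
Propagation delay = 25000 / 200000000 = 0.125 ms.
Transmission budget = 0.269 − 0.125 = 0.144 ms.
R ≥ L / t_tx = 8192 bits / 0.000144 s = 56.89 Mbps.

56.89 Mbps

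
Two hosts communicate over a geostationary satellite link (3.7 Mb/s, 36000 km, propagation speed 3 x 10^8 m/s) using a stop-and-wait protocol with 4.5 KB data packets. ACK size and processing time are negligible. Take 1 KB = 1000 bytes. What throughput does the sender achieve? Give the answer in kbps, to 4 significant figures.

144.2 kbps

t_tx = L/R = 36000/3700000 = 0.00972973 s.
t_prop = 36000000/300000000 = 0.12 s; RTT = 0.24 s.
Cycle = t_tx + RTT = 0.24973 s.
Throughput = L / cycle = 36000 / 0.24973 = 144.2 kbps.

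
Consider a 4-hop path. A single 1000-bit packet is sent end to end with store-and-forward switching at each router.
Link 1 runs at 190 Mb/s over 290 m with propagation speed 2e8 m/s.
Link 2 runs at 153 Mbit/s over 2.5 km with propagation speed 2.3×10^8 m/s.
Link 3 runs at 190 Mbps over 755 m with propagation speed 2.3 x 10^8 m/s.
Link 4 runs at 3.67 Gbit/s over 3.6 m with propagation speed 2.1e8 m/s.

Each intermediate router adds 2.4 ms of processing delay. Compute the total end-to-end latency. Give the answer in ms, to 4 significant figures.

Transmission delays (L/R per hop): 0.00526316, 0.00653595, 0.00526316, 0.00027248 ms; sum = 0.0173347 ms.
Propagation delays (d/s per hop): 0.00145, 0.0108696, 0.00328261, 1.71429e-05 ms; sum = 0.0156193 ms.
Processing at 3 router(s): 3 × 2.4 ms = 7.2 ms.
End-to-end = 7.233 ms.

7.233 ms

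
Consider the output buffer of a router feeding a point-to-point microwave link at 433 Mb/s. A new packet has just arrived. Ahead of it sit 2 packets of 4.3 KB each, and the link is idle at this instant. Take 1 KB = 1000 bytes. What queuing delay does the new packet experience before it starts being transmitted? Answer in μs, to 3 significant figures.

159 μs

Each queued packet: L/R = 34400/433000000 = 79.4457 μs.
2 queued → 158.891 μs.
Queuing delay = 159 μs.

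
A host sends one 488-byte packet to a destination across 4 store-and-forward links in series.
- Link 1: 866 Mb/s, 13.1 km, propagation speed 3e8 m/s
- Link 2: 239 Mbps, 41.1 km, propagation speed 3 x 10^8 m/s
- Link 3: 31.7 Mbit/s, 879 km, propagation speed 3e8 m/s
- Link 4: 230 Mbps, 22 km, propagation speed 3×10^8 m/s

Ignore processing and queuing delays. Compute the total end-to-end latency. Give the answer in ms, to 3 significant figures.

3.34 ms

L = 488 × 8 = 3904 bits.
Transmission delays (L/R per hop): 0.00450808, 0.0163347, 0.123155, 0.0169739 ms; sum = 0.160971 ms.
Propagation delays (d/s per hop): 0.0436667, 0.137, 2.93, 0.0733333 ms; sum = 3.184 ms.
End-to-end = 3.34 ms.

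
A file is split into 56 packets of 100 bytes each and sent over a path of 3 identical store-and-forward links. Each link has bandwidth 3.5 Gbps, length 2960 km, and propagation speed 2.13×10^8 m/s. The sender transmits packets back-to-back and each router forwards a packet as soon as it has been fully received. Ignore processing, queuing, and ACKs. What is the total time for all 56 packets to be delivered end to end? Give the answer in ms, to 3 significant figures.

41.7 ms

Per-hop transmission t_tx = L/R = 800/3500000000 = 0.000228571 ms.
Per-hop propagation t_prop = 2960000/213000000 = 13.8967 ms.
Pipeline fill: first packet needs 3·t_tx to clear all hops; remaining 55 packets each add one t_tx.
Total = (3+56-1)·t_tx + 3·t_prop = 58·0.000228571 + 3·13.8967 = 41.7 ms.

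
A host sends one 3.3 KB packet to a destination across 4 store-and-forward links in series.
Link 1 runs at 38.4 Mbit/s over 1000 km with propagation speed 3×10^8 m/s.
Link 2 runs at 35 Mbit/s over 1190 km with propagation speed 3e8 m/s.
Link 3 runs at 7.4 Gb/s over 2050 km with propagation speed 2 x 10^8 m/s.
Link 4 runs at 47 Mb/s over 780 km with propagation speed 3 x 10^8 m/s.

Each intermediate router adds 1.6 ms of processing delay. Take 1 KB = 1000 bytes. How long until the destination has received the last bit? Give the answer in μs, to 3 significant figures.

27000 μs

L = 26400 bits.
Transmission delays (L/R per hop): 687.5, 754.286, 3.56757, 561.702 μs; sum = 2007.06 μs.
Propagation delays (d/s per hop): 3333.33, 3966.67, 10250, 2600 μs; sum = 20150 μs.
Processing at 3 router(s): 3 × 1.6 ms = 4800 μs.
End-to-end = 27000 μs.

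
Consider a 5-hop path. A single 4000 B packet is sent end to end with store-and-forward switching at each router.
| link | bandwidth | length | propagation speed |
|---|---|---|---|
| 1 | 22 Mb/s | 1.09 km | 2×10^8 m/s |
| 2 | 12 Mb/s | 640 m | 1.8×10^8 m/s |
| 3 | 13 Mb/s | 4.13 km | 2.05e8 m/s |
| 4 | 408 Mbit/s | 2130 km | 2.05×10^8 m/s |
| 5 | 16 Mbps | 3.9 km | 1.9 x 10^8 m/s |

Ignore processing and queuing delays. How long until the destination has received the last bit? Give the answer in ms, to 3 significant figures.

L = 4000 × 8 = 32000 bits.
Transmission delays (L/R per hop): 1.45455, 2.66667, 2.46154, 0.0784314, 2 ms; sum = 8.66118 ms.
Propagation delays (d/s per hop): 0.00545, 0.00355556, 0.0201463, 10.3902, 0.0205263 ms; sum = 10.4399 ms.
End-to-end = 19.1 ms.

19.1 ms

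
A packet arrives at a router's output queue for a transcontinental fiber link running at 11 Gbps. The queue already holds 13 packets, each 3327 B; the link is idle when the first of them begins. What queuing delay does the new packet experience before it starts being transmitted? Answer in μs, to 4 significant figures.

Each queued packet: L/R = 26616/11000000000 = 2.41964 μs.
13 queued → 31.4553 μs.
Queuing delay = 31.46 μs.

31.46 μs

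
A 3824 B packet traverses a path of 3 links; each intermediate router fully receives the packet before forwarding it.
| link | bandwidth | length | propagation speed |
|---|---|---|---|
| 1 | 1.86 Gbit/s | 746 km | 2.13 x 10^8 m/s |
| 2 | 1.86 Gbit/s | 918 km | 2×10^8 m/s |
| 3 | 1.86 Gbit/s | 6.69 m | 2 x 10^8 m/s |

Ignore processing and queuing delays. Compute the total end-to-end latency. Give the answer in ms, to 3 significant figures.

L = 3824 × 8 = 30592 bits.
Transmission delay per hop = L/R = 30592/1860000000 = 0.0164473 ms; 3 hops → 0.0493419 ms.
Propagation delays (d/s per hop): 3.50235, 4.59, 3.345e-05 ms; sum = 8.09238 ms.
End-to-end = 8.14 ms.

8.14 ms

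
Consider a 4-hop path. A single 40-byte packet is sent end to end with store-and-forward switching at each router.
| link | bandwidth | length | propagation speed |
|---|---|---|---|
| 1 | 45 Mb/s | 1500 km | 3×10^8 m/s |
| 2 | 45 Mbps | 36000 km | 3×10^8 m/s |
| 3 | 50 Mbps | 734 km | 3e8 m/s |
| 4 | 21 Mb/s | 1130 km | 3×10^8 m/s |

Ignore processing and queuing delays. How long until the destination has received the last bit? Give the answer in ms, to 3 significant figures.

131 ms

L = 40 × 8 = 320 bits.
Transmission delays (L/R per hop): 0.00711111, 0.00711111, 0.0064, 0.0152381 ms; sum = 0.0358603 ms.
Propagation delays (d/s per hop): 5, 120, 2.44667, 3.76667 ms; sum = 131.213 ms.
End-to-end = 131 ms.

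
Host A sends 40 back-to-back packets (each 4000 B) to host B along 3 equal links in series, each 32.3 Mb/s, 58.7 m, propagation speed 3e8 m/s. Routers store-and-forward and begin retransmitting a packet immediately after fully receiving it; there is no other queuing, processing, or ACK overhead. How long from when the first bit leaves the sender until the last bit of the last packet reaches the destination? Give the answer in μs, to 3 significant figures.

41600 μs

Per-hop transmission t_tx = L/R = 32000/3.23e+07 = 990.712 μs.
Per-hop propagation t_prop = 58.7/300000000 = 0.195667 μs.
Pipeline fill: first packet needs 3·t_tx to clear all hops; remaining 39 packets each add one t_tx.
Total = (3+40-1)·t_tx + 3·t_prop = 42·990.712 + 3·0.195667 = 41600 μs.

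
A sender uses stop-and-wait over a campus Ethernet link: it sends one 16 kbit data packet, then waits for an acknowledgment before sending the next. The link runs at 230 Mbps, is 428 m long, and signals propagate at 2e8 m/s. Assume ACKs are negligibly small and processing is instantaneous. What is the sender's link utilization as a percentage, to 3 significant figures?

94.2 %

t_tx = L/R = 16000/230000000 = 6.95652e-05 s.
t_prop = 428/200000000 = 2.14e-06 s; RTT = 4.28e-06 s.
Cycle = t_tx + RTT = 7.38452e-05 s.
Utilization = t_tx / cycle = 6.95652e-05/7.38452e-05 = 94.2 %.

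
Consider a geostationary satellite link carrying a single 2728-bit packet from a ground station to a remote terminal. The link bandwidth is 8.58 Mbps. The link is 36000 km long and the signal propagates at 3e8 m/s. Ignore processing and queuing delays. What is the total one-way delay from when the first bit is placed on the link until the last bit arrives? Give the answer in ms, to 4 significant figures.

Transmission delay = L/R = 2728 / 8580000 = 0.317949 ms.
Propagation delay = d/s = 36000000 m / 300000000 m/s = 120 ms.
Total = 120.3 ms.

120.3 ms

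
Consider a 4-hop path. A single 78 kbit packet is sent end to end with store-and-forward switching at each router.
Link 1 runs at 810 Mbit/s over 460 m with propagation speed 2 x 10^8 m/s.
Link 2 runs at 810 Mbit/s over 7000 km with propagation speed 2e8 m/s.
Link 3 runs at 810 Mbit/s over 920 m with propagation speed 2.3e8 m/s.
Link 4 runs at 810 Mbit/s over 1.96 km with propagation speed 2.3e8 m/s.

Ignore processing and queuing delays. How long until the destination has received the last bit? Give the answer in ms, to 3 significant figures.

35.4 ms

L = 78000 bits.
Transmission delay per hop = L/R = 78000/810000000 = 0.0962963 ms; 4 hops → 0.385185 ms.
Propagation delays (d/s per hop): 0.0023, 35, 0.004, 0.00852174 ms; sum = 35.0148 ms.
End-to-end = 35.4 ms.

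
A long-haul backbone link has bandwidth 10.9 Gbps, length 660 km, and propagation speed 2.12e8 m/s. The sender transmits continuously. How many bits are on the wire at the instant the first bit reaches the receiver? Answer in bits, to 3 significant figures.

33900000 bits

Propagation delay = 660000 / 212000000 = 0.00311321 s.
BDP = R × t_prop = 10900000000 × 0.00311321 = 33934000 bits.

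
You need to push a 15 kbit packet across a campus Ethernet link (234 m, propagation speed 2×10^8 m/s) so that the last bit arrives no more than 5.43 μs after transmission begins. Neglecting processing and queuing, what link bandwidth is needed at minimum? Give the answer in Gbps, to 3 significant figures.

Propagation delay = 234 / 200000000 = 1.17 μs.
Transmission budget = 5.43 − 1.17 = 4.26 μs.
R ≥ L / t_tx = 15000 bits / 4.26e-06 s = 3.52 Gbps.

3.52 Gbps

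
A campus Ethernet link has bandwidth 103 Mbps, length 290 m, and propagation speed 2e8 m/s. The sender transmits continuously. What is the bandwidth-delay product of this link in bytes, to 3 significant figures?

18.7 bytes

Propagation delay = 290 / 200000000 = 1.45e-06 s.
BDP = R × t_prop = 103000000 × 1.45e-06 = 149.35 bits.
In bytes: 149.35/8 = 18.7 bytes.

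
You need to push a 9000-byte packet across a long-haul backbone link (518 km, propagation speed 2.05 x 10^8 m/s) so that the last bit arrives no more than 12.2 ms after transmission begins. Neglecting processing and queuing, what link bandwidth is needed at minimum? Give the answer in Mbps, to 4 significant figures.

7.443 Mbps

L = 72000 bits.
Propagation delay = 518000 / 2.05e+08 = 2.52683 ms.
Transmission budget = 12.2 − 2.52683 = 9.67317 ms.
R ≥ L / t_tx = 72000 bits / 0.00967317 s = 7.443 Mbps.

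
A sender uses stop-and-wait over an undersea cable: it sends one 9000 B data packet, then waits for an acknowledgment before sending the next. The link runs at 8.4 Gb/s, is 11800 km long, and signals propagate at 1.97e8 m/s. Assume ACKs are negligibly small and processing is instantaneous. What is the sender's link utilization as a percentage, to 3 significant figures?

0.00715 %

t_tx = L/R = 72000/8400000000 = 8.57143e-06 s.
t_prop = 11800000/197000000 = 0.0598985 s; RTT = 0.119797 s.
Cycle = t_tx + RTT = 0.119806 s.
Utilization = t_tx / cycle = 8.57143e-06/0.119806 = 0.00715 %.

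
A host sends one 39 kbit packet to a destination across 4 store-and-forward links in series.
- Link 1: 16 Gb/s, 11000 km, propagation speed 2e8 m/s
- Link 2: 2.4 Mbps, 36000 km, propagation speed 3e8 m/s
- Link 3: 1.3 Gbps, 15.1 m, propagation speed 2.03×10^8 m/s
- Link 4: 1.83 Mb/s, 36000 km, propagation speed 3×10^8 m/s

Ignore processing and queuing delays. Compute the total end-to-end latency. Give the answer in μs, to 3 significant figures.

333000 μs

L = 39000 bits.
Transmission delays (L/R per hop): 2.4375, 16250, 30, 21311.5 μs; sum = 37593.9 μs.
Propagation delays (d/s per hop): 55000, 120000, 0.0743842, 120000 μs; sum = 295000 μs.
End-to-end = 333000 μs.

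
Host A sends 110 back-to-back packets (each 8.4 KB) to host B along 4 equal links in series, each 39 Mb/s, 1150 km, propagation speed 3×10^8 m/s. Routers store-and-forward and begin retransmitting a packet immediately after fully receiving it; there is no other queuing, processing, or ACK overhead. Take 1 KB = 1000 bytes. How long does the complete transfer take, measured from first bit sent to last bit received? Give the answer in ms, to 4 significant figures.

Per-hop transmission t_tx = L/R = 67200/39000000 = 1.72308 ms.
Per-hop propagation t_prop = 1150000/300000000 = 3.83333 ms.
Pipeline fill: first packet needs 4·t_tx to clear all hops; remaining 109 packets each add one t_tx.
Total = (4+110-1)·t_tx + 4·t_prop = 113·1.72308 + 4·3.83333 = 210.0 ms.

210.0 ms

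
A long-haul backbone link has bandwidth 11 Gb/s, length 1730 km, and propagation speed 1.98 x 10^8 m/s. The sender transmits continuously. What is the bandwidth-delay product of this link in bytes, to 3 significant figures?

Propagation delay = 1730000 / 198000000 = 0.00873737 s.
BDP = R × t_prop = 11000000000 × 0.00873737 = 96111100 bits.
In bytes: 96111100/8 = 12000000 bytes.

12000000 bytes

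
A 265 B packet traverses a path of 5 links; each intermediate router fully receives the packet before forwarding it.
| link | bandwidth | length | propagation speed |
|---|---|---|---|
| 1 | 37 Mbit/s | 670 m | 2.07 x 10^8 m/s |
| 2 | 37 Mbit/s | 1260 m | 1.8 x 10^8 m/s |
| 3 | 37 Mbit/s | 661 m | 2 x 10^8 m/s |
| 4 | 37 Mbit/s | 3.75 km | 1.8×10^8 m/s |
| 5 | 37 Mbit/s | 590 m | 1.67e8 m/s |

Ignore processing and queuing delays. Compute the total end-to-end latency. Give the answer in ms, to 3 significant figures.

L = 265 × 8 = 2120 bits.
Transmission delay per hop = L/R = 2120/37000000 = 0.0572973 ms; 5 hops → 0.286486 ms.
Propagation delays (d/s per hop): 0.00323671, 0.007, 0.003305, 0.0208333, 0.00353293 ms; sum = 0.037908 ms.
End-to-end = 0.324 ms.

0.324 ms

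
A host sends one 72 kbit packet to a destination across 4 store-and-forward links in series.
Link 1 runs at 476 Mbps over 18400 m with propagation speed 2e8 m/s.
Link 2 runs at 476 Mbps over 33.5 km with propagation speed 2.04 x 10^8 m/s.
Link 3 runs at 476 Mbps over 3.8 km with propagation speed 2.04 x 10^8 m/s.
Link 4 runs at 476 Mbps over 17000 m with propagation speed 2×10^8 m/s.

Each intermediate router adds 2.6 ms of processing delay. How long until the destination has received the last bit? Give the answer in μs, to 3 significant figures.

L = 72000 bits.
Transmission delay per hop = L/R = 72000/476000000 = 151.261 μs; 4 hops → 605.042 μs.
Propagation delays (d/s per hop): 92, 164.216, 18.6275, 85 μs; sum = 359.843 μs.
Processing at 3 router(s): 3 × 2.6 ms = 7800 μs.
End-to-end = 8760 μs.

8760 μs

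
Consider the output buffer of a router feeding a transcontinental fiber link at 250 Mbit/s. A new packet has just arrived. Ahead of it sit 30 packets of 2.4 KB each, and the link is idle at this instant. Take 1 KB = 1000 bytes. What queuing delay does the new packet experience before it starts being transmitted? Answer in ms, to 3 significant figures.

2.30 ms

Each queued packet: L/R = 19200/250000000 = 0.0768 ms.
30 queued → 2.304 ms.
Queuing delay = 2.30 ms.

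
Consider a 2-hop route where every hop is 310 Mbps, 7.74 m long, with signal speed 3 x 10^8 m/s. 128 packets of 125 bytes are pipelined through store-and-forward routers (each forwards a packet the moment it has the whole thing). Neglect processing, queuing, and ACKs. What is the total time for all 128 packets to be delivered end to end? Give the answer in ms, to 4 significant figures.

Per-hop transmission t_tx = L/R = 1000/310000000 = 0.00322581 ms.
Per-hop propagation t_prop = 7.74/300000000 = 2.58e-05 ms.
Pipeline fill: first packet needs 2·t_tx to clear all hops; remaining 127 packets each add one t_tx.
Total = (2+128-1)·t_tx + 2·t_prop = 129·0.00322581 + 2·2.58e-05 = 0.4162 ms.

0.4162 ms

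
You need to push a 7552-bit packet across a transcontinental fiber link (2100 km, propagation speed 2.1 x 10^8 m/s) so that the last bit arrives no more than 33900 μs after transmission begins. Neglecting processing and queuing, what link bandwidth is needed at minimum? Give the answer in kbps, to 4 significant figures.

316.0 kbps

Propagation delay = 2100000 / 210000000 = 10000 μs.
Transmission budget = 33900 − 10000 = 23900 μs.
R ≥ L / t_tx = 7552 bits / 0.0239 s = 316.0 kbps.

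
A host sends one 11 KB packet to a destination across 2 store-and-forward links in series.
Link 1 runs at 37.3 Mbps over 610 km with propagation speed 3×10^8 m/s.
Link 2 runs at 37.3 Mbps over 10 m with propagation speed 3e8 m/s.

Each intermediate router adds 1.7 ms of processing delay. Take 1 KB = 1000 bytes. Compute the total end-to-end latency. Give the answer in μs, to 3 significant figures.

8450 μs

L = 88000 bits.
Transmission delay per hop = L/R = 88000/37300000 = 2359.25 μs; 2 hops → 4718.5 μs.
Propagation delays (d/s per hop): 2033.33, 0.0333333 μs; sum = 2033.37 μs.
Processing at 1 router(s): 1 × 1.7 ms = 1700 μs.
End-to-end = 8450 μs.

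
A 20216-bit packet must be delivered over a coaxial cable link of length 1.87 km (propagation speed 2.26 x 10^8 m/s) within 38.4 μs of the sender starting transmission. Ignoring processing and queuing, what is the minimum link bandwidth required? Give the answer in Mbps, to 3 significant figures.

Propagation delay = 1870 / 2.26e+08 = 8.27434 μs.
Transmission budget = 38.4 − 8.27434 = 30.1257 μs.
R ≥ L / t_tx = 20216 bits / 3.01257e-05 s = 671 Mbps.

671 Mbps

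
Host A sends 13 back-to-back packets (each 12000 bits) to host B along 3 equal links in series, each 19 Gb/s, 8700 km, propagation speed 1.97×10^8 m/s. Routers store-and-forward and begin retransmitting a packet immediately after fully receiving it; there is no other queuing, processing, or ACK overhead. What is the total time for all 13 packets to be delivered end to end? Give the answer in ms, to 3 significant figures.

Per-hop transmission t_tx = L/R = 12000/19000000000 = 0.000631579 ms.
Per-hop propagation t_prop = 8700000/197000000 = 44.1624 ms.
Pipeline fill: first packet needs 3·t_tx to clear all hops; remaining 12 packets each add one t_tx.
Total = (3+13-1)·t_tx + 3·t_prop = 15·0.000631579 + 3·44.1624 = 132 ms.

132 ms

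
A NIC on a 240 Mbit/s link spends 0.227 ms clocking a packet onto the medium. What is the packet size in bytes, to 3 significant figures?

L = R × t_tx = 240000000 b/s × 0.000227 s = 54480 bits.
In bytes: 54480 / 8 = 6810 bytes.

6810 bytes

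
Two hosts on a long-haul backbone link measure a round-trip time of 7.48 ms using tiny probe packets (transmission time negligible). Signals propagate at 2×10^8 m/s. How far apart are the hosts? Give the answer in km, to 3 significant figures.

One-way propagation = RTT/2 = 3.74 ms.
d = s × t = 200000000 × 0.00374 = 748 km.

748 km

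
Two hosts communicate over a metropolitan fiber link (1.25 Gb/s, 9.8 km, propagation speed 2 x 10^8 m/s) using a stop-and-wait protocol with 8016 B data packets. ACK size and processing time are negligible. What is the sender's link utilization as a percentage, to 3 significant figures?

t_tx = L/R = 64128/1250000000 = 5.13024e-05 s.
t_prop = 9800/200000000 = 4.9e-05 s; RTT = 9.8e-05 s.
Cycle = t_tx + RTT = 0.000149302 s.
Utilization = t_tx / cycle = 5.13024e-05/0.000149302 = 34.4 %.

34.4 %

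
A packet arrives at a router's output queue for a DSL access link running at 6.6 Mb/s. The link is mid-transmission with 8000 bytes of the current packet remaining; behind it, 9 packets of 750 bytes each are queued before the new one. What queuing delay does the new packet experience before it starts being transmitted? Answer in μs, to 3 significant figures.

Each queued packet: L/R = 6000/6600000 = 909.091 μs.
9 queued → 8181.82 μs.
Plus remaining 64000 bits of current packet: 9696.97 μs.
Queuing delay = 17900 μs.

17900 μs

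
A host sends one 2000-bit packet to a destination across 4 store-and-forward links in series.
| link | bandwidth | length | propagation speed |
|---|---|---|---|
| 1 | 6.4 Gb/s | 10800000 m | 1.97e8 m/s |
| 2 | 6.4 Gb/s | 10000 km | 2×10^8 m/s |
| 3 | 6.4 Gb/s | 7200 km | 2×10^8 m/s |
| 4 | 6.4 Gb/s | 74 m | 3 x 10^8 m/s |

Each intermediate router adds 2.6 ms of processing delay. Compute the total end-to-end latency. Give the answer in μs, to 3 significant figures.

149000 μs

Transmission delay per hop = L/R = 2000/6400000000 = 0.3125 μs; 4 hops → 1.25 μs.
Propagation delays (d/s per hop): 54822.3, 50000, 36000, 0.246667 μs; sum = 140823 μs.
Processing at 3 router(s): 3 × 2.6 ms = 7800 μs.
End-to-end = 149000 μs.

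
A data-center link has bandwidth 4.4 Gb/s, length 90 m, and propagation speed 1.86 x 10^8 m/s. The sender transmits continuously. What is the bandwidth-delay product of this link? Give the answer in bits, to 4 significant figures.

2129 bits

Propagation delay = 90 / 186000000 = 4.83871e-07 s.
BDP = R × t_prop = 4400000000 × 4.83871e-07 = 2129.03 bits.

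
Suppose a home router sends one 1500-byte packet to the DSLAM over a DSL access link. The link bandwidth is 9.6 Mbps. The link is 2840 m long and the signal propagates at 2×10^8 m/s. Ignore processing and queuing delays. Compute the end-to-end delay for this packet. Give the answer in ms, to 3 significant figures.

L = 1500 × 8 = 12000 bits.
Transmission delay = L/R = 12000 / 9600000 = 1.25 ms.
Propagation delay = d/s = 2840 m / 200000000 m/s = 0.0142 ms.
Total = 1.26 ms.

1.26 ms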